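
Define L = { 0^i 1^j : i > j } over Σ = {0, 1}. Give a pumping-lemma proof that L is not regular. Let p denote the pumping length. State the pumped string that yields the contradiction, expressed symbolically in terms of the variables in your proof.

0^{p+1-k} 1^p

Toward a contradiction, assume L is regular with pumping length p.
Choose w = 0^{p+1} 1^p ∈ L, with |w| = 2p+1 ≥ p.
The pumping lemma gives a decomposition w = xyz where |xy| ≤ p and |y| > 0.
The first p characters of w are 0's, so xy (and hence y) consists only of 0's. Write y = 0^k, 1 ≤ k ≤ p.
Consider xy^0z = xz = 0^{p+1-k} 1^p. Since k ≥ 1, the 0-count p+1-k is at most p, so i > j fails; thus xz ∉ L.
This is a contradiction; hence L is not regular.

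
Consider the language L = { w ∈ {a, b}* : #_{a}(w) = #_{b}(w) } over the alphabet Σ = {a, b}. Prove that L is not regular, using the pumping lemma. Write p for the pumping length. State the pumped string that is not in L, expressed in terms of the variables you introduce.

Assume L is regular. Let p be the pumping length given by the pumping lemma.
Choose w = a^p b^p ∈ L with |w| = 2p ≥ p.
By the pumping lemma, w = xyz with |xy| ≤ p and y is nonempty.
Since the first p symbols of w are all a's and |xy| ≤ p, y lies entirely in the leading a-block: y = a^k for some k with 1 ≤ k ≤ p.
Pump with i = 2: xy^2z = a^{p+k} b^p has p+k occurrences of a but only p of b. Since k ≥ 1 the counts differ, so xy^2z ∉ L.
This is a contradiction; hence L is not regular.

a^{p+k} b^p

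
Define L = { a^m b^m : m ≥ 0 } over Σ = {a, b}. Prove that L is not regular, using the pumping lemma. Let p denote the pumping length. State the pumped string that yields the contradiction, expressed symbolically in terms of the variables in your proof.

a^{p+k} b^p

Suppose for contradiction that L is regular, and let p be the pumping length.
Let w = a^p b^p ∈ L; note |w| = 2p ≥ p.
The pumping lemma gives a decomposition w = xyz where |xy| ≤ p and |y| > 0.
Since the first p symbols of w are all a's and |xy| ≤ p, y lies entirely in the leading a-block: y = a^k for some k with 1 ≤ k ≤ p.
Pump with i = 2: xy^2z = a^{p+k} b^p. For this to lie in L we would need p = p+k, which forces k = 0. But k ≥ 1, so xy^2z ∉ L.
Contradiction. Therefore L is not regular.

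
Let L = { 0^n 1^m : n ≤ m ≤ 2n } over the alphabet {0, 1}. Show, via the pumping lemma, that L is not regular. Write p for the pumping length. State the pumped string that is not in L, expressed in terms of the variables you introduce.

Assume L is regular. Let p be the pumping length given by the pumping lemma.
Take w = 0^p 1^p ∈ L (since p ≤ p ≤ 2p), with |w| = 2p ≥ p.
By the pumping lemma, w = xyz with |xy| ≤ p and |y| > 0.
The first p characters of w are 0's, so xy (and hence y) consists only of 0's. Write y = 0^k, 1 ≤ k ≤ p.
Pump with i = 2: xy^2z = 0^{p+k} 1^p. Now n = p+k > p = m, so the condition n ≤ m fails. Thus xy^2z ∉ L.
Contradiction. Therefore L is not regular.

0^{p+k} 1^p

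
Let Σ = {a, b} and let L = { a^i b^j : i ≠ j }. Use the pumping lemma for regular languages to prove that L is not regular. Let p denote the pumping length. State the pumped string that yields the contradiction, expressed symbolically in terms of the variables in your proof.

Suppose for contradiction that L is regular, and let p be the pumping length.
Choose w = a^p b^{p+p!}. Since p ≠ p+p!, w ∈ L; and |w| ≥ p.
The pumping lemma gives a decomposition w = xyz where |xy| ≤ p and |y| ≥ 1.
Since the first p symbols of w are all a's and |xy| ≤ p, y lies entirely in the leading a-block: y = a^k for some k with 1 ≤ k ≤ p.
Since 1 ≤ k ≤ p, k divides p!; set t = 1 + p!/k. Then xy^t z has p + (p!/k)·k = p + p! copies of a. Now the a-count equals the b-count, so i ≠ j fails. So xy^t z = a^{p+p!} b^{p+p!} ∉ L.
This is a contradiction; hence L is not regular.

a^{p+p!} b^{p+p!}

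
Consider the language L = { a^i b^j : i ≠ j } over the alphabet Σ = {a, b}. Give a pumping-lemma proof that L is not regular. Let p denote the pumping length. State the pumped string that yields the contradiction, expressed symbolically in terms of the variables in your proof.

a^{p+p!} b^{p+p!}

Toward a contradiction, assume L is regular with pumping length p.
Choose w = a^p b^{p+p!}. Since p ≠ p+p!, w ∈ L; and |w| ≥ p.
The pumping lemma gives a decomposition w = xyz where |xy| ≤ p and |y| > 0.
Since the first p symbols of w are all a's and |xy| ≤ p, y lies entirely in the leading a-block: y = a^k for some k with 1 ≤ k ≤ p.
Since 1 ≤ k ≤ p, k divides p!; set t = 1 + p!/k. Then xy^t z has p + (p!/k)·k = p + p! copies of a. Now the a-count equals the b-count, so i ≠ j fails. So xy^t z = a^{p+p!} b^{p+p!} ∉ L.
This contradicts the pumping lemma, so L is not regular.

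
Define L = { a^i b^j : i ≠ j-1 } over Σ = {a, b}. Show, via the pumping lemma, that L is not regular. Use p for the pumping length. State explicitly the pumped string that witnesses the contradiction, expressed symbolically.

a^{p+p!} b^{p+p!+1}

Assume L is regular. Let p be the pumping length given by the pumping lemma.
Choose w = a^p b^{p+p!+1}. Since p ≠ (p+p!+1)-1 = p+p!, w ∈ L; and |w| ≥ p.
By the pumping lemma, w = xyz with |xy| ≤ p and y is nonempty.
The first p characters of w are a's, so xy (and hence y) consists only of a's. Write y = a^k, 1 ≤ k ≤ p.
Since 1 ≤ k ≤ p, k divides p!; set t = 1 + p!/k. Then xy^t z has p + (p!/k)·k = p + p! copies of a. Now the a-count is p+p! and (b-count)-1 = (p+p!+1)-1 = p+p!, so i ≠ j-1 fails. So xy^t z = a^{p+p!} b^{p+p!+1} ∉ L.
Contradiction. Therefore L is not regular.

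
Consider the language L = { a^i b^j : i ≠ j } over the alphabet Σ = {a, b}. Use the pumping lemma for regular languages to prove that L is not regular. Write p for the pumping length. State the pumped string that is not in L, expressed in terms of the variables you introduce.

Toward a contradiction, assume L is regular with pumping length p.
Choose w = a^p b^{p+p!}. Since p ≠ p+p!, w ∈ L; and |w| ≥ p.
By the pumping lemma, w = xyz with |xy| ≤ p and |y| > 0.
Since the first p symbols of w are all a's and |xy| ≤ p, y lies entirely in the leading a-block: y = a^k for some k with 1 ≤ k ≤ p.
Since 1 ≤ k ≤ p, k divides p!; set t = 1 + p!/k. Then xy^t z has p + (p!/k)·k = p + p! copies of a. Now the a-count equals the b-count, so i ≠ j fails. So xy^t z = a^{p+p!} b^{p+p!} ∉ L.
This is a contradiction; hence L is not regular.

a^{p+p!} b^{p+p!}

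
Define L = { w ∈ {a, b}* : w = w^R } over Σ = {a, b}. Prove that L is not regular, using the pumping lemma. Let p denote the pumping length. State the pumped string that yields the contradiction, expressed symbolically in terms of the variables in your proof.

a^{p+k} b a^p

Assume L is regular. Let p be the pumping length given by the pumping lemma.
Take w = a^p b a^p, a palindrome of length 2p+1 ≥ p.
Write w = xyz as guaranteed by the lemma, with |xy| ≤ p and y is nonempty.
The first p characters of w are a's, so xy (and hence y) consists only of a's. Write y = a^k, 1 ≤ k ≤ p.
Pump with i = 2: xy^2z = a^{p+k} b a^p. Its reverse is a^p b a^{p+k}, which differs from xy^2z since k ≥ 1. So xy^2z is not a palindrome and xy^2z ∉ L.
This is a contradiction; hence L is not regular.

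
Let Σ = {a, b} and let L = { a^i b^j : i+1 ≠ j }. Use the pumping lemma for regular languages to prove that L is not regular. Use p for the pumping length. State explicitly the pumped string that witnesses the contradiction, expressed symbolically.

Assume L is regular; let p be its pumping constant.
Choose w = a^p b^{p+p!+1}. Since p ≠ (p+p!+1)-1 = p+p!, w ∈ L; and |w| ≥ p.
By the pumping lemma, w = xyz with |xy| ≤ p and |y| > 0.
Because |xy| ≤ p and w begins with p copies of a, we have y = a^k with 1 ≤ k ≤ p.
Since 1 ≤ k ≤ p, k divides p!; set t = 1 + p!/k. Then xy^t z has p + (p!/k)·k = p + p! copies of a. Now the a-count is p+p! and (b-count)-1 = (p+p!+1)-1 = p+p!, so i+1 ≠ j fails. So xy^t z = a^{p+p!} b^{p+p!+1} ∉ L.
This contradicts the pumping lemma, so L is not regular.

a^{p+p!} b^{p+p!+1}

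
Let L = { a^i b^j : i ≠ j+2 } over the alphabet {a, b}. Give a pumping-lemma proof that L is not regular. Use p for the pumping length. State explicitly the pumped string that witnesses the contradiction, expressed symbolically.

a^{p+p!} b^{p+p!-2}

Assume L is regular; let p be its pumping constant.
Choose w = a^p b^{p+p!-2}. Since p ≠ (p+p!-2)+2 = p+p!, w ∈ L; and |w| ≥ p.
The pumping lemma gives a decomposition w = xyz where |xy| ≤ p and |y| > 0.
Because |xy| ≤ p and w begins with p copies of a, we have y = a^k with 1 ≤ k ≤ p.
Since 1 ≤ k ≤ p, k divides p!; set t = 1 + p!/k. Then xy^t z has p + (p!/k)·k = p + p! copies of a. Now the a-count is p+p! and (b-count)+2 = (p+p!-2)+2 = p+p!, so i ≠ j+2 fails. So xy^t z = a^{p+p!} b^{p+p!-2} ∉ L.
Contradiction. Therefore L is not regular.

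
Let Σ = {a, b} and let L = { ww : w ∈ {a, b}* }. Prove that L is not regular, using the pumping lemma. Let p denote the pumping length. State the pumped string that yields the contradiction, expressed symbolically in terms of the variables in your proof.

a^{p+k} b^p a^p b^p

Assume L is regular; let p be its pumping constant.
Take w = a^p b^p a^p b^p = uu where u = a^pb^p; then w ∈ L and |w| = 4p ≥ p.
The pumping lemma gives a decomposition w = xyz where |xy| ≤ p and |y| ≥ 1.
Since the first p symbols of w are all a's and |xy| ≤ p, y lies entirely in the leading a-block: y = a^k for some k with 1 ≤ k ≤ p.
Pump with i = 2: xy^2z = a^{p+k} b^p a^p b^p, of length 4p+k. Suppose this equals vv. The string starts with a and ends with b, so v does too; thus the boundary between the two copies of v is a b→a transition. There is exactly one such transition, at position 2p+k, so |v| = 2p+k and |vv| = 4p+2k ≠ 4p+k since k ≥ 1. So xy^2z ∉ L.
Contradiction. Therefore L is not regular.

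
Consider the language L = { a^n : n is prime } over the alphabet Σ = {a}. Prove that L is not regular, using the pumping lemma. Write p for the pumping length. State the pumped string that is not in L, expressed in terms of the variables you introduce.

Suppose for contradiction that L is regular, and let p be the pumping length.
Let q be a prime with q ≥ p+2 (infinitely many primes exist), and take w = a^q ∈ L with |w| = q ≥ p.
The pumping lemma gives a decomposition w = xyz where |xy| ≤ p and |y| > 0.
Then y = a^k for some k with 1 ≤ k ≤ p.
Since 1 ≤ k ≤ p, |xz| = q-k. Pump with i = q+1: |xy^{q+1}z| = (q-k)+(q+1)k = q+qk = q(1+k), which is composite (both factors ≥ 2). So xy^{q+1}z = a^{q(1+k)} ∉ L.
This is a contradiction; hence L is not regular.

a^{q(1+k)}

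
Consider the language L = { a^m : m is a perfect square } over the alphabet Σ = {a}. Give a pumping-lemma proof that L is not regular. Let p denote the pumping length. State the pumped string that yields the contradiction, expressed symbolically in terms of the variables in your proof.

a^{p²+k}

Suppose for contradiction that L is regular, and let p be the pumping length.
Take w = a^{p²} ∈ L with |w| = p² ≥ p.
Write w = xyz as guaranteed by the lemma, with |xy| ≤ p and |y| ≥ 1.
Then y = a^k for some k with 1 ≤ k ≤ p.
Pump with i = 2: xy^2z = a^{p²+k}. Since 1 ≤ k ≤ p, p² < p²+k ≤ p²+p < (p+1)², so p²+k lies strictly between consecutive squares and is not a perfect square. So xy^2z ∉ L.
This is a contradiction; hence L is not regular.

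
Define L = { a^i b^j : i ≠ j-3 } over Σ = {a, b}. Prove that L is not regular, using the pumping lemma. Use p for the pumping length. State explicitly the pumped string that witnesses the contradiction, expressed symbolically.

a^{p+p!} b^{p+p!+3}

Suppose for contradiction that L is regular, and let p be the pumping length.
Choose w = a^p b^{p+p!+3}. Since p ≠ (p+p!+3)-3 = p+p!, w ∈ L; and |w| ≥ p.
The pumping lemma gives a decomposition w = xyz where |xy| ≤ p and |y| ≥ 1.
The first p characters of w are a's, so xy (and hence y) consists only of a's. Write y = a^k, 1 ≤ k ≤ p.
Since 1 ≤ k ≤ p, k divides p!; set t = 1 + p!/k. Then xy^t z has p + (p!/k)·k = p + p! copies of a. Now the a-count is p+p! and (b-count)-3 = (p+p!+3)-3 = p+p!, so i ≠ j-3 fails. So xy^t z = a^{p+p!} b^{p+p!+3} ∉ L.
Contradiction. Therefore L is not regular.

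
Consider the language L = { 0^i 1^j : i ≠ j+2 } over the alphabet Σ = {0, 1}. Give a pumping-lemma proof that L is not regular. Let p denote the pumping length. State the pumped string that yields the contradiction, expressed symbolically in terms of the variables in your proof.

0^{p+p!} 1^{p+p!-2}

Toward a contradiction, assume L is regular with pumping length p.
Choose w = 0^p 1^{p+p!-2}. Since p ≠ (p+p!-2)+2 = p+p!, w ∈ L; and |w| ≥ p.
By the pumping lemma, w = xyz with |xy| ≤ p and |y| ≥ 1.
Because |xy| ≤ p and w begins with p copies of 0, we have y = 0^k with 1 ≤ k ≤ p.
Since 1 ≤ k ≤ p, k divides p!; set t = 1 + p!/k. Then xy^t z has p + (p!/k)·k = p + p! copies of 0. Now the 0-count is p+p! and (1-count)+2 = (p+p!-2)+2 = p+p!, so i ≠ j+2 fails. So xy^t z = 0^{p+p!} 1^{p+p!-2} ∉ L.
Contradiction. Therefore L is not regular.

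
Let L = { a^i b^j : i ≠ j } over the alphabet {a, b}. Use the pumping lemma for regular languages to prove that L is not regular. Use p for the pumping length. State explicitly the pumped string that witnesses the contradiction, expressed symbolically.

a^{p+p!} b^{p+p!}

Toward a contradiction, assume L is regular with pumping length p.
Choose w = a^p b^{p+p!}. Since p ≠ p+p!, w ∈ L; and |w| ≥ p.
Write w = xyz as guaranteed by the lemma, with |xy| ≤ p and |y| > 0.
Since the first p symbols of w are all a's and |xy| ≤ p, y lies entirely in the leading a-block: y = a^k for some k with 1 ≤ k ≤ p.
Since 1 ≤ k ≤ p, k divides p!; set t = 1 + p!/k. Then xy^t z has p + (p!/k)·k = p + p! copies of a. Now the a-count equals the b-count, so i ≠ j fails. So xy^t z = a^{p+p!} b^{p+p!} ∉ L.
This is a contradiction; hence L is not regular.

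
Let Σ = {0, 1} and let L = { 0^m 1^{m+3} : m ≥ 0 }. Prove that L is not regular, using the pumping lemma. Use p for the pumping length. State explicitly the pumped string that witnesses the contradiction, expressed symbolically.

Assume L is regular; let p be its pumping constant.
Choose w = 0^p 1^{p+3}, which is in L with |w| = 2p+3 ≥ p.
The pumping lemma gives a decomposition w = xyz where |xy| ≤ p and y is nonempty.
Because |xy| ≤ p and w begins with p copies of 0, we have y = 0^k with 1 ≤ k ≤ p.
Pump with i = 2: xy^2z = 0^{p+k} 1^{p+3}. For this to lie in L we would need p+3 = (p+k)+3, which forces k = 0. But k ≥ 1, so xy^2z ∉ L.
This contradicts the pumping lemma, so L is not regular.

0^{p+k} 1^{p+3}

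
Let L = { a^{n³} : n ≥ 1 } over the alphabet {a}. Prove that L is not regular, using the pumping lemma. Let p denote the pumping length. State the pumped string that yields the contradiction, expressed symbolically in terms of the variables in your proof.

Toward a contradiction, assume L is regular with pumping length p.
Take w = a^{p³} ∈ L with |w| = p³ ≥ p.
Write w = xyz as guaranteed by the lemma, with |xy| ≤ p and |y| ≥ 1.
Then y = a^k for some k with 1 ≤ k ≤ p.
Pump with i = 2: xy^2z = a^{p³+k}. Since 1 ≤ k ≤ p, p³ < p³+k ≤ p³+p < p³+3p²+3p+1 = (p+1)³, so p³+k is not a perfect cube. So xy^2z ∉ L.
This is a contradiction; hence L is not regular.

a^{p³+k}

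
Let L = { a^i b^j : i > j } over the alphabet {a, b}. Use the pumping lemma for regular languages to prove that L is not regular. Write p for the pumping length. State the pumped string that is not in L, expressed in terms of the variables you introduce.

a^{p+1-k} b^p

Toward a contradiction, assume L is regular with pumping length p.
Choose w = a^{p+1} b^p ∈ L, with |w| = 2p+1 ≥ p.
By the pumping lemma, w = xyz with |xy| ≤ p and |y| ≥ 1.
The first p characters of w are a's, so xy (and hence y) consists only of a's. Write y = a^k, 1 ≤ k ≤ p.
Consider xy^0z = xz = a^{p+1-k} b^p. Since k ≥ 1, the a-count p+1-k is at most p, so i > j fails; thus xz ∉ L.
Contradiction. Therefore L is not regular.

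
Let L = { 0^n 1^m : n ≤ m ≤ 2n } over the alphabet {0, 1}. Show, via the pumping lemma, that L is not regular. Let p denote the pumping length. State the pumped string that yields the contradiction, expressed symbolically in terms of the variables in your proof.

0^{p+k} 1^p

Assume L is regular. Let p be the pumping length given by the pumping lemma.
Take w = 0^p 1^p ∈ L (since p ≤ p ≤ 2p), with |w| = 2p ≥ p.
Write w = xyz as guaranteed by the lemma, with |xy| ≤ p and y is nonempty.
The first p characters of w are 0's, so xy (and hence y) consists only of 0's. Write y = 0^k, 1 ≤ k ≤ p.
Pump with i = 2: xy^2z = 0^{p+k} 1^p. Now n = p+k > p = m, so the condition n ≤ m fails. Thus xy^2z ∉ L.
This is a contradiction; hence L is not regular.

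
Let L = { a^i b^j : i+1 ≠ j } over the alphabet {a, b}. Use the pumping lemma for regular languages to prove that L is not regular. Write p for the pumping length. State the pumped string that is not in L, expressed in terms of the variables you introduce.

a^{p+p!} b^{p+p!+1}

Assume L is regular. Let p be the pumping length given by the pumping lemma.
Choose w = a^p b^{p+p!+1}. Since p ≠ (p+p!+1)-1 = p+p!, w ∈ L; and |w| ≥ p.
The pumping lemma gives a decomposition w = xyz where |xy| ≤ p and y is nonempty.
Since the first p symbols of w are all a's and |xy| ≤ p, y lies entirely in the leading a-block: y = a^k for some k with 1 ≤ k ≤ p.
Since 1 ≤ k ≤ p, k divides p!; set t = 1 + p!/k. Then xy^t z has p + (p!/k)·k = p + p! copies of a. Now the a-count is p+p! and (b-count)-1 = (p+p!+1)-1 = p+p!, so i+1 ≠ j fails. So xy^t z = a^{p+p!} b^{p+p!+1} ∉ L.
This is a contradiction; hence L is not regular.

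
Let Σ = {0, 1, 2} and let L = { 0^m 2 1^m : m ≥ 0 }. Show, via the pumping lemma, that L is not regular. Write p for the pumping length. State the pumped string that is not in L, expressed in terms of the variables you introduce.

0^{p+k} 2 1^p

Assume L is regular. Let p be the pumping length given by the pumping lemma.
Take w = 0^p 2 1^p ∈ L with |w| = 2p+1 ≥ p.
The pumping lemma gives a decomposition w = xyz where |xy| ≤ p and |y| > 0.
Since the first p symbols of w are all 0's and |xy| ≤ p, y lies entirely in the leading 0-block: y = 0^k for some k with 1 ≤ k ≤ p.
Pump with i = 2: xy^2z = 0^{p+k} 2 1^p, which would require p+k = p. But k ≥ 1, so xy^2z ∉ L.
This contradicts the pumping lemma, so L is not regular.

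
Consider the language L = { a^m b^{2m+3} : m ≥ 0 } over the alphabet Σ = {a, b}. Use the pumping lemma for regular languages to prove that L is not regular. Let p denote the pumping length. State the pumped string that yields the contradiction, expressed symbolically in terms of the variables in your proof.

a^{p+k} b^{2p+3}

Suppose for contradiction that L is regular, and let p be the pumping length.
Let w = a^p b^{2p+3} ∈ L; note |w| = 3p+3 ≥ p.
The pumping lemma gives a decomposition w = xyz where |xy| ≤ p and |y| > 0.
Because |xy| ≤ p and w begins with p copies of a, we have y = a^k with 1 ≤ k ≤ p.
Pump with i = 2: xy^2z = a^{p+k} b^{2p+3}. For this to lie in L we would need 2p+3 = 2(p+k)+3, which forces k = 0. But k ≥ 1, so xy^2z ∉ L.
This is a contradiction; hence L is not regular.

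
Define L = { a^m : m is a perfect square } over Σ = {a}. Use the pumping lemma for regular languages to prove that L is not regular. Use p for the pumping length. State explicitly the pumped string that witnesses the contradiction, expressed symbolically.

Suppose for contradiction that L is regular, and let p be the pumping length.
Take w = a^{p²} ∈ L with |w| = p² ≥ p.
By the pumping lemma, w = xyz with |xy| ≤ p and y is nonempty.
Then y = a^k for some k with 1 ≤ k ≤ p.
Pump with i = 2: xy^2z = a^{p²+k}. Since 1 ≤ k ≤ p, p² < p²+k ≤ p²+p < (p+1)², so p²+k lies strictly between consecutive squares and is not a perfect square. So xy^2z ∉ L.
Contradiction. Therefore L is not regular.

a^{p²+k}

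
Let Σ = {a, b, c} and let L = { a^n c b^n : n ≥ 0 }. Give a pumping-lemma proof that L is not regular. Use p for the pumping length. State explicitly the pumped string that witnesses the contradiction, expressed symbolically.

Assume L is regular; let p be its pumping constant.
Take w = a^p c b^p ∈ L with |w| = 2p+1 ≥ p.
Write w = xyz as guaranteed by the lemma, with |xy| ≤ p and y is nonempty.
The first p characters of w are a's, so xy (and hence y) consists only of a's. Write y = a^k, 1 ≤ k ≤ p.
Pump with i = 2: xy^2z = a^{p+k} c b^p, which would require p+k = p. But k ≥ 1, so xy^2z ∉ L.
Contradiction. Therefore L is not regular.

a^{p+k} c b^p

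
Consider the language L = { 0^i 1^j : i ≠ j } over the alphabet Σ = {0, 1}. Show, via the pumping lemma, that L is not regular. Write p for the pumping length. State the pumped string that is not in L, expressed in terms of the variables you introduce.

Suppose for contradiction that L is regular, and let p be the pumping length.
Choose w = 0^p 1^{p+p!}. Since p ≠ p+p!, w ∈ L; and |w| ≥ p.
Write w = xyz as guaranteed by the lemma, with |xy| ≤ p and |y| ≥ 1.
The first p characters of w are 0's, so xy (and hence y) consists only of 0's. Write y = 0^k, 1 ≤ k ≤ p.
Since 1 ≤ k ≤ p, k divides p!; set t = 1 + p!/k. Then xy^t z has p + (p!/k)·k = p + p! copies of 0. Now the 0-count equals the 1-count, so i ≠ j fails. So xy^t z = 0^{p+p!} 1^{p+p!} ∉ L.
Contradiction. Therefore L is not regular.

0^{p+p!} 1^{p+p!}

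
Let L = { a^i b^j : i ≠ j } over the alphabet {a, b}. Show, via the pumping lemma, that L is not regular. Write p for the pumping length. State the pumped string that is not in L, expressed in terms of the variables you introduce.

a^{p+p!} b^{p+p!}

Toward a contradiction, assume L is regular with pumping length p.
Choose w = a^p b^{p+p!}. Since p ≠ p+p!, w ∈ L; and |w| ≥ p.
By the pumping lemma, w = xyz with |xy| ≤ p and |y| > 0.
Because |xy| ≤ p and w begins with p copies of a, we have y = a^k with 1 ≤ k ≤ p.
Since 1 ≤ k ≤ p, k divides p!; set t = 1 + p!/k. Then xy^t z has p + (p!/k)·k = p + p! copies of a. Now the a-count equals the b-count, so i ≠ j fails. So xy^t z = a^{p+p!} b^{p+p!} ∉ L.
This contradicts the pumping lemma, so L is not regular.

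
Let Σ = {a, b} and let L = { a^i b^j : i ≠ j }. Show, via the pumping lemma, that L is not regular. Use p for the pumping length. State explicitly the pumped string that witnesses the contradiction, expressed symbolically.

a^{p+p!} b^{p+p!}

Toward a contradiction, assume L is regular with pumping length p.
Choose w = a^p b^{p+p!}. Since p ≠ p+p!, w ∈ L; and |w| ≥ p.
Write w = xyz as guaranteed by the lemma, with |xy| ≤ p and |y| ≥ 1.
The first p characters of w are a's, so xy (and hence y) consists only of a's. Write y = a^k, 1 ≤ k ≤ p.
Since 1 ≤ k ≤ p, k divides p!; set t = 1 + p!/k. Then xy^t z has p + (p!/k)·k = p + p! copies of a. Now the a-count equals the b-count, so i ≠ j fails. So xy^t z = a^{p+p!} b^{p+p!} ∉ L.
This contradicts the pumping lemma, so L is not regular.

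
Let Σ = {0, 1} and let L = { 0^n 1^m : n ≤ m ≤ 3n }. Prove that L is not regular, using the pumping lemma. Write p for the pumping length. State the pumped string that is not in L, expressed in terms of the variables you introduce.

Assume L is regular; let p be its pumping constant.
Take w = 0^p 1^p ∈ L (since p ≤ p ≤ 3p), with |w| = 2p ≥ p.
By the pumping lemma, w = xyz with |xy| ≤ p and |y| > 0.
Because |xy| ≤ p and w begins with p copies of 0, we have y = 0^k with 1 ≤ k ≤ p.
Pump with i = 2: xy^2z = 0^{p+k} 1^p. Now n = p+k > p = m, so the condition n ≤ m fails. Thus xy^2z ∉ L.
This contradicts the pumping lemma, so L is not regular.

0^{p+k} 1^p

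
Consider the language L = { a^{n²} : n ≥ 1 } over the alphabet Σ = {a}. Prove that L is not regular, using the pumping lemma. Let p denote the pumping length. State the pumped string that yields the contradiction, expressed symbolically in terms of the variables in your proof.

Toward a contradiction, assume L is regular with pumping length p.
Take w = a^{p²} ∈ L with |w| = p² ≥ p.
The pumping lemma gives a decomposition w = xyz where |xy| ≤ p and |y| ≥ 1.
Then y = a^k for some k with 1 ≤ k ≤ p.
Pump with i = 2: xy^2z = a^{p²+k}. Since 1 ≤ k ≤ p, p² < p²+k ≤ p²+p < (p+1)², so p²+k lies strictly between consecutive squares and is not a perfect square. So xy^2z ∉ L.
This is a contradiction; hence L is not regular.

a^{p²+k}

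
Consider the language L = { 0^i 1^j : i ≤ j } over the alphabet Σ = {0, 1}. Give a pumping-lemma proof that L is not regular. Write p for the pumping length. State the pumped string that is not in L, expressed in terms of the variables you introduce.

0^{p+k} 1^p

Assume L is regular. Let p be the pumping length given by the pumping lemma.
Choose w = 0^p 1^p ∈ L, with |w| = 2p ≥ p.
The pumping lemma gives a decomposition w = xyz where |xy| ≤ p and y is nonempty.
The first p characters of w are 0's, so xy (and hence y) consists only of 0's. Write y = 0^k, 1 ≤ k ≤ p.
Consider xy^2z = 0^{p+k} 1^p. Since k ≥ 1, the 0-count p+k exceeds the 1-count p, so i ≤ j fails; thus xy^2z ∉ L.
This is a contradiction; hence L is not regular.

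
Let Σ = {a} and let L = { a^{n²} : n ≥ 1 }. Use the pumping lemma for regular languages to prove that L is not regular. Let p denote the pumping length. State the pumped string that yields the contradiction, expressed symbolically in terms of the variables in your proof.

Assume L is regular; let p be its pumping constant.
Take w = a^{p²} ∈ L with |w| = p² ≥ p.
Write w = xyz as guaranteed by the lemma, with |xy| ≤ p and |y| > 0.
Then y = a^k for some k with 1 ≤ k ≤ p.
Pump with i = 2: xy^2z = a^{p²+k}. Since 1 ≤ k ≤ p, p² < p²+k ≤ p²+p < (p+1)², so p²+k lies strictly between consecutive squares and is not a perfect square. So xy^2z ∉ L.
This contradicts the pumping lemma, so L is not regular.

a^{p²+k}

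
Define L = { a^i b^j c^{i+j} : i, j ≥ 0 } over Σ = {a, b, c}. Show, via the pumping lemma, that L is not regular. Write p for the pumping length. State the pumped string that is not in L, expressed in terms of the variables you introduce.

Suppose for contradiction that L is regular, and let p be the pumping length.
Take w = a^p b^p c^{2p} ∈ L (with i=j=p, i+j=2p), |w| = 4p ≥ p.
By the pumping lemma, w = xyz with |xy| ≤ p and y is nonempty.
The first p characters of w are a's, so xy (and hence y) consists only of a's. Write y = a^k, 1 ≤ k ≤ p.
Consider xy^2z = a^{p+k} b^p c^{2p}. Now the a- and b-counts sum to 2p+k, but the c-count is 2p ≠ 2p+k. So xy^2z ∉ L.
This contradicts the pumping lemma, so L is not regular.

a^{p+k} b^p c^{2p}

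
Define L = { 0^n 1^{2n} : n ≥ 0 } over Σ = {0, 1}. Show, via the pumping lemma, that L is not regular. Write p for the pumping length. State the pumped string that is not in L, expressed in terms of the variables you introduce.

Toward a contradiction, assume L is regular with pumping length p.
Let w = 0^p 1^{2p} ∈ L; note |w| = 3p ≥ p.
Write w = xyz as guaranteed by the lemma, with |xy| ≤ p and |y| > 0.
Since the first p symbols of w are all 0's and |xy| ≤ p, y lies entirely in the leading 0-block: y = 0^k for some k with 1 ≤ k ≤ p.
Pump with i = 2: xy^2z = 0^{p+k} 1^{2p}. For this to lie in L we would need 2p = 2(p+k), which forces k = 0. But k ≥ 1, so xy^2z ∉ L.
This contradicts the pumping lemma, so L is not regular.

0^{p+k} 1^{2p}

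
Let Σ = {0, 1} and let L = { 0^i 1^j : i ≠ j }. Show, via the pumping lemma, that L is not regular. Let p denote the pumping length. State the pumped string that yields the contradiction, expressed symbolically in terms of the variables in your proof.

0^{p+p!} 1^{p+p!}

Assume L is regular; let p be its pumping constant.
Choose w = 0^p 1^{p+p!}. Since p ≠ p+p!, w ∈ L; and |w| ≥ p.
The pumping lemma gives a decomposition w = xyz where |xy| ≤ p and y is nonempty.
Since the first p symbols of w are all 0's and |xy| ≤ p, y lies entirely in the leading 0-block: y = 0^k for some k with 1 ≤ k ≤ p.
Since 1 ≤ k ≤ p, k divides p!; set t = 1 + p!/k. Then xy^t z has p + (p!/k)·k = p + p! copies of 0. Now the 0-count equals the 1-count, so i ≠ j fails. So xy^t z = 0^{p+p!} 1^{p+p!} ∉ L.
This is a contradiction; hence L is not regular.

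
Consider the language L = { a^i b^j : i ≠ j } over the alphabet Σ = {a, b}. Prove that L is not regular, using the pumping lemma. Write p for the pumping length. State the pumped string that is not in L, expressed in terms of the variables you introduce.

a^{p+p!} b^{p+p!}

Suppose for contradiction that L is regular, and let p be the pumping length.
Choose w = a^p b^{p+p!}. Since p ≠ p+p!, w ∈ L; and |w| ≥ p.
The pumping lemma gives a decomposition w = xyz where |xy| ≤ p and |y| > 0.
Since the first p symbols of w are all a's and |xy| ≤ p, y lies entirely in the leading a-block: y = a^k for some k with 1 ≤ k ≤ p.
Since 1 ≤ k ≤ p, k divides p!; set t = 1 + p!/k. Then xy^t z has p + (p!/k)·k = p + p! copies of a. Now the a-count equals the b-count, so i ≠ j fails. So xy^t z = a^{p+p!} b^{p+p!} ∉ L.
Contradiction. Therefore L is not regular.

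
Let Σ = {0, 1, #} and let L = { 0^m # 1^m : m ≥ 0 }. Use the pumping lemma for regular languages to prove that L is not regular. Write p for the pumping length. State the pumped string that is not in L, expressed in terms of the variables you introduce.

Toward a contradiction, assume L is regular with pumping length p.
Take w = 0^p # 1^p ∈ L with |w| = 2p+1 ≥ p.
The pumping lemma gives a decomposition w = xyz where |xy| ≤ p and |y| > 0.
Since the first p symbols of w are all 0's and |xy| ≤ p, y lies entirely in the leading 0-block: y = 0^k for some k with 1 ≤ k ≤ p.
Pump with i = 2: xy^2z = 0^{p+k} # 1^p, which would require p+k = p. But k ≥ 1, so xy^2z ∉ L.
This is a contradiction; hence L is not regular.

0^{p+k} # 1^p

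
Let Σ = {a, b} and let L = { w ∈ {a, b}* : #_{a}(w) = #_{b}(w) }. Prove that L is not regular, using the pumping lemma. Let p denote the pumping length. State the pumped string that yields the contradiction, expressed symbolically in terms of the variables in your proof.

a^{p+k} b^p

Assume L is regular; let p be its pumping constant.
Choose w = a^p b^p ∈ L with |w| = 2p ≥ p.
The pumping lemma gives a decomposition w = xyz where |xy| ≤ p and |y| > 0.
The first p characters of w are a's, so xy (and hence y) consists only of a's. Write y = a^k, 1 ≤ k ≤ p.
Pump with i = 2: xy^2z = a^{p+k} b^p has p+k occurrences of a but only p of b. Since k ≥ 1 the counts differ, so xy^2z ∉ L.
This contradicts the pumping lemma, so L is not regular.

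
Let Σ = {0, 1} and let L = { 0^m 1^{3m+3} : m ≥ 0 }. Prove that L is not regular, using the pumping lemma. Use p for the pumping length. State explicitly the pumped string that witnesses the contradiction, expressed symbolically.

0^{p+k} 1^{3p+3}

Assume L is regular. Let p be the pumping length given by the pumping lemma.
Choose w = 0^p 1^{3p+3}, which is in L with |w| = 4p+3 ≥ p.
The pumping lemma gives a decomposition w = xyz where |xy| ≤ p and y is nonempty.
The first p characters of w are 0's, so xy (and hence y) consists only of 0's. Write y = 0^k, 1 ≤ k ≤ p.
Pump with i = 2: xy^2z = 0^{p+k} 1^{3p+3}. For this to lie in L we would need 3p+3 = 3(p+k)+3, which forces k = 0. But k ≥ 1, so xy^2z ∉ L.
This contradicts the pumping lemma, so L is not regular.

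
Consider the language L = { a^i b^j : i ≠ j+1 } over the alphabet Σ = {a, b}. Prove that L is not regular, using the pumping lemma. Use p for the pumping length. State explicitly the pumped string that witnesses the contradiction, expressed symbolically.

Toward a contradiction, assume L is regular with pumping length p.
Choose w = a^p b^{p+p!-1}. Since p ≠ (p+p!-1)+1 = p+p!, w ∈ L; and |w| ≥ p.
By the pumping lemma, w = xyz with |xy| ≤ p and y is nonempty.
Since the first p symbols of w are all a's and |xy| ≤ p, y lies entirely in the leading a-block: y = a^k for some k with 1 ≤ k ≤ p.
Since 1 ≤ k ≤ p, k divides p!; set t = 1 + p!/k. Then xy^t z has p + (p!/k)·k = p + p! copies of a. Now the a-count is p+p! and (b-count)+1 = (p+p!-1)+1 = p+p!, so i ≠ j+1 fails. So xy^t z = a^{p+p!} b^{p+p!-1} ∉ L.
This is a contradiction; hence L is not regular.

a^{p+p!} b^{p+p!-1}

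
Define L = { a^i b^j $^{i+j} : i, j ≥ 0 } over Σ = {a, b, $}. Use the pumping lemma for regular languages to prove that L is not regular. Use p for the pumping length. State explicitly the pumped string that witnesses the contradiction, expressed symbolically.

Suppose for contradiction that L is regular, and let p be the pumping length.
Take w = a^p b^p $^{2p} ∈ L (with i=j=p, i+j=2p), |w| = 4p ≥ p.
The pumping lemma gives a decomposition w = xyz where |xy| ≤ p and y is nonempty.
Because |xy| ≤ p and w begins with p copies of a, we have y = a^k with 1 ≤ k ≤ p.
Consider xy^2z = a^{p+k} b^p $^{2p}. Now the a- and b-counts sum to 2p+k, but the $-count is 2p ≠ 2p+k. So xy^2z ∉ L.
This contradicts the pumping lemma, so L is not regular.

a^{p+k} b^p $^{2p}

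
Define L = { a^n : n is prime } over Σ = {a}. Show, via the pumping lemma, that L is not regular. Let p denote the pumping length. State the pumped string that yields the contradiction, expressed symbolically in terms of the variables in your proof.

a^{q(1+k)}

Suppose for contradiction that L is regular, and let p be the pumping length.
Let q be a prime with q ≥ p+2 (infinitely many primes exist), and take w = a^q ∈ L with |w| = q ≥ p.
Write w = xyz as guaranteed by the lemma, with |xy| ≤ p and y is nonempty.
Then y = a^k for some k with 1 ≤ k ≤ p.
Since 1 ≤ k ≤ p, |xz| = q-k. Pump with i = q+1: |xy^{q+1}z| = (q-k)+(q+1)k = q+qk = q(1+k), which is composite (both factors ≥ 2). So xy^{q+1}z = a^{q(1+k)} ∉ L.
This is a contradiction; hence L is not regular.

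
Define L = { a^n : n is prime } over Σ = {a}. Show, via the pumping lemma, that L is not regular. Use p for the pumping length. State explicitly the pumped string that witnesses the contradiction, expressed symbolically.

Toward a contradiction, assume L is regular with pumping length p.
Let q be a prime with q ≥ p+2 (infinitely many primes exist), and take w = a^q ∈ L with |w| = q ≥ p.
Write w = xyz as guaranteed by the lemma, with |xy| ≤ p and |y| > 0.
Then y = a^k for some k with 1 ≤ k ≤ p.
Since 1 ≤ k ≤ p, |xz| = q-k. Pump with i = q+1: |xy^{q+1}z| = (q-k)+(q+1)k = q+qk = q(1+k), which is composite (both factors ≥ 2). So xy^{q+1}z = a^{q(1+k)} ∉ L.
This is a contradiction; hence L is not regular.

a^{q(1+k)}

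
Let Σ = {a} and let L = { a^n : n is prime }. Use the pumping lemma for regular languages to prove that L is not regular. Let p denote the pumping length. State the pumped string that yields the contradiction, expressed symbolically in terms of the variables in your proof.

a^{q(1+k)}

Suppose for contradiction that L is regular, and let p be the pumping length.
Let q be a prime with q ≥ p+2 (infinitely many primes exist), and take w = a^q ∈ L with |w| = q ≥ p.
By the pumping lemma, w = xyz with |xy| ≤ p and |y| > 0.
Then y = a^k for some k with 1 ≤ k ≤ p.
Since 1 ≤ k ≤ p, |xz| = q-k. Pump with i = q+1: |xy^{q+1}z| = (q-k)+(q+1)k = q+qk = q(1+k), which is composite (both factors ≥ 2). So xy^{q+1}z = a^{q(1+k)} ∉ L.
This contradicts the pumping lemma, so L is not regular.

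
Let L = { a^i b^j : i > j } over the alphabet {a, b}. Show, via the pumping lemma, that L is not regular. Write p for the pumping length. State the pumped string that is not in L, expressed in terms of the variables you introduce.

Assume L is regular; let p be its pumping constant.
Choose w = a^{p+1} b^p ∈ L, with |w| = 2p+1 ≥ p.
By the pumping lemma, w = xyz with |xy| ≤ p and |y| > 0.
Since the first p symbols of w are all a's and |xy| ≤ p, y lies entirely in the leading a-block: y = a^k for some k with 1 ≤ k ≤ p.
Consider xy^0z = xz = a^{p+1-k} b^p. Since k ≥ 1, the a-count p+1-k is at most p, so i > j fails; thus xz ∉ L.
Contradiction. Therefore L is not regular.

a^{p+1-k} b^p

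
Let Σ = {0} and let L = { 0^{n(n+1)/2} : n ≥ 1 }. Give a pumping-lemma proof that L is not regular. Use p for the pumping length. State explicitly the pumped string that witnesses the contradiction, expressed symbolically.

0^{p(p+1)/2+k}

Toward a contradiction, assume L is regular with pumping length p.
Take w = 0^{p(p+1)/2} ∈ L with |w| = p(p+1)/2 ≥ p.
Write w = xyz as guaranteed by the lemma, with |xy| ≤ p and |y| > 0.
Then y = 0^k for some k with 1 ≤ k ≤ p.
Pump with i = 2: xy^2z = 0^{p(p+1)/2+k}. Since 1 ≤ k ≤ p, p(p+1)/2 < p(p+1)/2+k ≤ p(p+1)/2+p < (p+1)(p+2)/2, so p(p+1)/2+k is strictly between consecutive triangular numbers. So xy^2z ∉ L.
Contradiction. Therefore L is not regular.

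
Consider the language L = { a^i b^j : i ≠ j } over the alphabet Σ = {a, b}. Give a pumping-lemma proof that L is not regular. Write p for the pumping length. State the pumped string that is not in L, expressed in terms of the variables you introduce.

a^{p+p!} b^{p+p!}

Assume L is regular; let p be its pumping constant.
Choose w = a^p b^{p+p!}. Since p ≠ p+p!, w ∈ L; and |w| ≥ p.
The pumping lemma gives a decomposition w = xyz where |xy| ≤ p and |y| ≥ 1.
Since the first p symbols of w are all a's and |xy| ≤ p, y lies entirely in the leading a-block: y = a^k for some k with 1 ≤ k ≤ p.
Since 1 ≤ k ≤ p, k divides p!; set t = 1 + p!/k. Then xy^t z has p + (p!/k)·k = p + p! copies of a. Now the a-count equals the b-count, so i ≠ j fails. So xy^t z = a^{p+p!} b^{p+p!} ∉ L.
Contradiction. Therefore L is not regular.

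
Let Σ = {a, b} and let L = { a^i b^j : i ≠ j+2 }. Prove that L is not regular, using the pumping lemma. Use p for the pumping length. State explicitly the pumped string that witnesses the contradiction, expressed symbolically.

Toward a contradiction, assume L is regular with pumping length p.
Choose w = a^p b^{p+p!-2}. Since p ≠ (p+p!-2)+2 = p+p!, w ∈ L; and |w| ≥ p.
Write w = xyz as guaranteed by the lemma, with |xy| ≤ p and y is nonempty.
Because |xy| ≤ p and w begins with p copies of a, we have y = a^k with 1 ≤ k ≤ p.
Since 1 ≤ k ≤ p, k divides p!; set t = 1 + p!/k. Then xy^t z has p + (p!/k)·k = p + p! copies of a. Now the a-count is p+p! and (b-count)+2 = (p+p!-2)+2 = p+p!, so i ≠ j+2 fails. So xy^t z = a^{p+p!} b^{p+p!-2} ∉ L.
Contradiction. Therefore L is not regular.

a^{p+p!} b^{p+p!-2}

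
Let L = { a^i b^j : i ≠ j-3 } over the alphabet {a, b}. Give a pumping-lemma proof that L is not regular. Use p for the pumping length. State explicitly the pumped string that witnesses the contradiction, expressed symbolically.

a^{p+p!} b^{p+p!+3}

Assume L is regular. Let p be the pumping length given by the pumping lemma.
Choose w = a^p b^{p+p!+3}. Since p ≠ (p+p!+3)-3 = p+p!, w ∈ L; and |w| ≥ p.
By the pumping lemma, w = xyz with |xy| ≤ p and |y| ≥ 1.
Because |xy| ≤ p and w begins with p copies of a, we have y = a^k with 1 ≤ k ≤ p.
Since 1 ≤ k ≤ p, k divides p!; set t = 1 + p!/k. Then xy^t z has p + (p!/k)·k = p + p! copies of a. Now the a-count is p+p! and (b-count)-3 = (p+p!+3)-3 = p+p!, so i ≠ j-3 fails. So xy^t z = a^{p+p!} b^{p+p!+3} ∉ L.
Contradiction. Therefore L is not regular.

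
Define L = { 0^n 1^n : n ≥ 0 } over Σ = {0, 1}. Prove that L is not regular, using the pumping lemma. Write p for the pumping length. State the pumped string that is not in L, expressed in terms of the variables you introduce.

Suppose for contradiction that L is regular, and let p be the pumping length.
Let w = 0^p 1^p ∈ L; note |w| = 2p ≥ p.
The pumping lemma gives a decomposition w = xyz where |xy| ≤ p and y is nonempty.
Because |xy| ≤ p and w begins with p copies of 0, we have y = 0^k with 1 ≤ k ≤ p.
Pump with i = 2: xy^2z = 0^{p+k} 1^p. For this to lie in L we would need p = p+k, which forces k = 0. But k ≥ 1, so xy^2z ∉ L.
This is a contradiction; hence L is not regular.

0^{p+k} 1^p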